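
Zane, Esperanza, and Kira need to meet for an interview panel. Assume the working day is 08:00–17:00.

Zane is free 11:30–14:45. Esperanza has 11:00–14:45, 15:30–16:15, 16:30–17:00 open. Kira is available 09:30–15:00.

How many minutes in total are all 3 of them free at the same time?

195

Zane ∩ Esperanza: 11:30-14:45.
Zane ∩ Esperanza ∩ Kira: 11:30-14:45.
That's a single block of 195 minutes.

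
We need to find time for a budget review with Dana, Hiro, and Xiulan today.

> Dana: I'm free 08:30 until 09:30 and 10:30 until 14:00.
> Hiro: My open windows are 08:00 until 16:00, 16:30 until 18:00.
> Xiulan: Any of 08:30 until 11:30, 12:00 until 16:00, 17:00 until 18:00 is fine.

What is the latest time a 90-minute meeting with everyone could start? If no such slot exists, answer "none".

Dana ∩ Hiro: 08:30-09:30, 10:30-14:00.
Dana ∩ Hiro ∩ Xiulan: 08:30-09:30, 10:30-11:30, 12:00-14:00.
The last common window of at least 90 minutes is 12:00-14:00; a 90-minute meeting can start as late as 12:30 and still end by 14:00.

12:30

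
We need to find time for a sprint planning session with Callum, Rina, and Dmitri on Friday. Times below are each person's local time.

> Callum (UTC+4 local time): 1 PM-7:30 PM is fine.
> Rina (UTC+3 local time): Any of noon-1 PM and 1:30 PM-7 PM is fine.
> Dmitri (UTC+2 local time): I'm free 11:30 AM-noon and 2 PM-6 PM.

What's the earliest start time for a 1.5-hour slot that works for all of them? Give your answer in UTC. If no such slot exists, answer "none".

12:00

Callum in UTC: 09:00-15:30 (subtract 4h to convert from UTC+4).
Rina in UTC: 09:00-10:00, 10:30-16:00 (subtract 3h to convert from UTC+3).
Dmitri in UTC: 09:30-10:00, 12:00-16:00 (subtract 2h to convert from UTC+2).
Callum ∩ Rina: 09:00-10:00, 10:30-15:30.
Callum ∩ Rina ∩ Dmitri: 09:30-10:00, 12:00-15:30.
Those are the intersection windows.
The first common window of at least 90 minutes is 12:00-15:30, so the earliest start is 12:00.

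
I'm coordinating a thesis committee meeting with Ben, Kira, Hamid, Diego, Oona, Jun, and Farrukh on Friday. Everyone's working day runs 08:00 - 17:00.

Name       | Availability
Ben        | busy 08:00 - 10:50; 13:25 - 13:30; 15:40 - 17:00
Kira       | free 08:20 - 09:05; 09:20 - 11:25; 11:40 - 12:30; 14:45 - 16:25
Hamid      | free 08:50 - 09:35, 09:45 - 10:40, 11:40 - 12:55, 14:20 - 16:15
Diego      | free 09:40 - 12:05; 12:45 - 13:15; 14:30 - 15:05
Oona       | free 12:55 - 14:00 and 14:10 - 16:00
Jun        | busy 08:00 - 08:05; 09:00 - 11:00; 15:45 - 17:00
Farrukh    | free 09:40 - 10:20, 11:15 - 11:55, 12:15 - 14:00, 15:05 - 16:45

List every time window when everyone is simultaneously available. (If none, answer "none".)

none

Ben free: 10:50-13:25, 13:30-15:40 (invert busy blocks within the working day).
Kira free: 08:20-09:05, 09:20-11:25, 11:40-12:30, 14:45-16:25.
Hamid free: 08:50-09:35, 09:45-10:40, 11:40-12:55, 14:20-16:15.
Diego free: 09:40-12:05, 12:45-13:15, 14:30-15:05.
Oona free: 12:55-14:00, 14:10-16:00.
Jun free: 08:05-09:00, 11:00-15:45 (invert busy blocks within the working day).
Farrukh free: 09:40-10:20, 11:15-11:55, 12:15-14:00, 15:05-16:45.
Ben ∩ Kira: 10:50-11:25, 11:40-12:30, 14:45-15:40.
Ben ∩ Kira ∩ Hamid: 11:40-12:30, 14:45-15:40.
Ben ∩ Kira ∩ Hamid ∩ Diego: 11:40-12:05, 14:45-15:05.
Ben ∩ Kira ∩ Hamid ∩ Diego ∩ Oona: 14:45-15:05.
Ben ∩ Kira ∩ Hamid ∩ Diego ∩ Oona ∩ Jun: 14:45-15:05.
Ben ∩ Kira ∩ Hamid ∩ Diego ∩ Oona ∩ Jun ∩ Farrukh: ∅.
There is no time when everyone is free.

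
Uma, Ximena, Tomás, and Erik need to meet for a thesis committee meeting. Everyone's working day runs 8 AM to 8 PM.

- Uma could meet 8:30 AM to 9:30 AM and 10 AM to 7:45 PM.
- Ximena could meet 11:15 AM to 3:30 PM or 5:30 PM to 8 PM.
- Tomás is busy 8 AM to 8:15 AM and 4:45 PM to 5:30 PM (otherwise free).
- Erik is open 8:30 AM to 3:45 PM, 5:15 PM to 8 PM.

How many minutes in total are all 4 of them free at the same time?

390

Uma free: 08:30-09:30, 10:00-19:45.
Ximena free: 11:15-15:30, 17:30-20:00.
Tomás free: 08:15-16:45, 17:30-20:00 (invert busy blocks within the working day).
Erik free: 08:30-15:45, 17:15-20:00.
Uma ∩ Ximena: 11:15-15:30, 17:30-19:45.
Uma ∩ Ximena ∩ Tomás: 11:15-15:30, 17:30-19:45.
Uma ∩ Ximena ∩ Tomás ∩ Erik: 11:15-15:30, 17:30-19:45.
Summing the common windows: 255 + 135 = 390 minutes.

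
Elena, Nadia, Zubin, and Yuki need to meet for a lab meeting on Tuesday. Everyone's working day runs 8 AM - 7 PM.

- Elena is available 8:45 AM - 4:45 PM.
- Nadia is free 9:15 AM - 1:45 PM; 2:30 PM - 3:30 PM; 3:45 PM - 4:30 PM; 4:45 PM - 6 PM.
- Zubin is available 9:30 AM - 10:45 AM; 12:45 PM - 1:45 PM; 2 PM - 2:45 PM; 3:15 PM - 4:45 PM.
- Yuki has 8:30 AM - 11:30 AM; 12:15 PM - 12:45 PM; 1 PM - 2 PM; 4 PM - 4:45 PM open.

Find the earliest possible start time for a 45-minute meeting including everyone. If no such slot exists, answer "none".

09:30

Elena ∩ Nadia: 09:15-13:45, 14:30-15:30, 15:45-16:30.
Elena ∩ Nadia ∩ Zubin: 09:30-10:45, 12:45-13:45, 14:30-14:45, 15:15-15:30, 15:45-16:30.
Elena ∩ Nadia ∩ Zubin ∩ Yuki: 09:30-10:45, 13:00-13:45, 16:00-16:30.
So the common availability across everyone is 09:30-10:45, 13:00-13:45, 16:00-16:30.
The first common window of at least 45 minutes is 09:30-10:45, so the earliest start is 09:30.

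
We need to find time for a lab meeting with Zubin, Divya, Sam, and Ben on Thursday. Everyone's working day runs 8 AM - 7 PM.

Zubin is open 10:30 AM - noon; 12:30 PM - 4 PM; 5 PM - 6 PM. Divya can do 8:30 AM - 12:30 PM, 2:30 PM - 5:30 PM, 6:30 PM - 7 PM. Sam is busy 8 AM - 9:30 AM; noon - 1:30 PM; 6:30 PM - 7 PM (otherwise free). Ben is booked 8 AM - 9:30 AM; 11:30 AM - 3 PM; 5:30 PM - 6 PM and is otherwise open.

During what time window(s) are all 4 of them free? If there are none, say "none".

10:30-11:30, 15:00-16:00, 17:00-17:30

Zubin free: 10:30-12:00, 12:30-16:00, 17:00-18:00.
Divya free: 08:30-12:30, 14:30-17:30, 18:30-19:00.
Sam free: 09:30-12:00, 13:30-18:30 (invert busy blocks within the working day).
Ben free: 09:30-11:30, 15:00-17:30, 18:00-19:00 (invert busy blocks within the working day).
Zubin ∩ Divya: 10:30-12:00, 14:30-16:00, 17:00-17:30.
Zubin ∩ Divya ∩ Sam: 10:30-12:00, 14:30-16:00, 17:00-17:30.
Zubin ∩ Divya ∩ Sam ∩ Ben: 10:30-11:30, 15:00-16:00, 17:00-17:30.
So the common availability across everyone is 10:30-11:30, 15:00-16:00, 17:00-17:30.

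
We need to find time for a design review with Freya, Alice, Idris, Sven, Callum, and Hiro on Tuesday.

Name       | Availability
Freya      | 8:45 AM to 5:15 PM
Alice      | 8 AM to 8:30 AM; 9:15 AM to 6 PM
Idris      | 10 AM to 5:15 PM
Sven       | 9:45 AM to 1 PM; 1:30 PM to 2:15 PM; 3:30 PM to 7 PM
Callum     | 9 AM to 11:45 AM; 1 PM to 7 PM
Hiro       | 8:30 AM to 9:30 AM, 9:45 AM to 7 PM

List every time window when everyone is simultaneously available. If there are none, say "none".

10:00-11:45, 13:30-14:15, 15:30-17:15

Freya ∩ Alice: 09:15-17:15.
Freya ∩ Alice ∩ Idris: 10:00-17:15.
Freya ∩ Alice ∩ Idris ∩ Sven: 10:00-13:00, 13:30-14:15, 15:30-17:15.
Freya ∩ Alice ∩ Idris ∩ Sven ∩ Callum: 10:00-11:45, 13:30-14:15, 15:30-17:15.
Freya ∩ Alice ∩ Idris ∩ Sven ∩ Callum ∩ Hiro: 10:00-11:45, 13:30-14:15, 15:30-17:15.
Those are the intersection windows.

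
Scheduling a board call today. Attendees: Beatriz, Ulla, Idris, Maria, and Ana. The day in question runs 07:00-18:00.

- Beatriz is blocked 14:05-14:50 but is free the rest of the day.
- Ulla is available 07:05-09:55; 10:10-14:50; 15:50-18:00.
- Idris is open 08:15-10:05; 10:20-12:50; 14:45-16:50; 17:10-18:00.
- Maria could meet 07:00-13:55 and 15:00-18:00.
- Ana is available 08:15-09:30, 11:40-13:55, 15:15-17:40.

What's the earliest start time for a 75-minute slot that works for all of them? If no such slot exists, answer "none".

Beatriz free: 07:00-14:05, 14:50-18:00 (invert busy blocks within the working day).
Ulla free: 07:05-09:55, 10:10-14:50, 15:50-18:00.
Idris free: 08:15-10:05, 10:20-12:50, 14:45-16:50, 17:10-18:00.
Maria free: 07:00-13:55, 15:00-18:00.
Ana free: 08:15-09:30, 11:40-13:55, 15:15-17:40.
Beatriz ∩ Ulla: 07:05-09:55, 10:10-14:05, 15:50-18:00.
Beatriz ∩ Ulla ∩ Idris: 08:15-09:55, 10:20-12:50, 15:50-16:50, 17:10-18:00.
Beatriz ∩ Ulla ∩ Idris ∩ Maria: 08:15-09:55, 10:20-12:50, 15:50-16:50, 17:10-18:00.
Beatriz ∩ Ulla ∩ Idris ∩ Maria ∩ Ana: 08:15-09:30, 11:40-12:50, 15:50-16:50, 17:10-17:40.
The first common window of at least 75 minutes is 08:15-09:30, so the earliest start is 08:15.

08:15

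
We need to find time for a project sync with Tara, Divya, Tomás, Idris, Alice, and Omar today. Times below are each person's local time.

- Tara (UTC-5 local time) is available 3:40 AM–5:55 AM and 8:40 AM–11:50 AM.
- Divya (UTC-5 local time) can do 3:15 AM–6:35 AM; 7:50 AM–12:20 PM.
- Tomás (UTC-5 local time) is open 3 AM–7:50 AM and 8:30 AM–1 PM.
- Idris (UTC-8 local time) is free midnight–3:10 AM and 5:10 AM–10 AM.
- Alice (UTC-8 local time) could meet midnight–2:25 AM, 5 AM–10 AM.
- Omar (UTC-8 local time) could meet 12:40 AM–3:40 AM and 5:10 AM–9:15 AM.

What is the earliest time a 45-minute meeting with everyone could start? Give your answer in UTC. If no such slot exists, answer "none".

08:40

Tara in UTC: 08:40-10:55, 13:40-16:50 (add 5h to convert from UTC-5).
Divya in UTC: 08:15-11:35, 12:50-17:20 (add 5h to convert from UTC-5).
Tomás in UTC: 08:00-12:50, 13:30-18:00 (add 5h to convert from UTC-5).
Idris in UTC: 08:00-11:10, 13:10-18:00 (add 8h to convert from UTC-8).
Alice in UTC: 08:00-10:25, 13:00-18:00 (add 8h to convert from UTC-8).
Omar in UTC: 08:40-11:40, 13:10-17:15 (add 8h to convert from UTC-8).
Tara ∩ Divya: 08:40-10:55, 13:40-16:50.
Tara ∩ Divya ∩ Tomás: 08:40-10:55, 13:40-16:50.
Tara ∩ Divya ∩ Tomás ∩ Idris: 08:40-10:55, 13:40-16:50.
Tara ∩ Divya ∩ Tomás ∩ Idris ∩ Alice: 08:40-10:25, 13:40-16:50.
Tara ∩ Divya ∩ Tomás ∩ Idris ∩ Alice ∩ Omar: 08:40-10:25, 13:40-16:50.
The first common window of at least 45 minutes is 08:40-10:25, so the earliest start is 08:40.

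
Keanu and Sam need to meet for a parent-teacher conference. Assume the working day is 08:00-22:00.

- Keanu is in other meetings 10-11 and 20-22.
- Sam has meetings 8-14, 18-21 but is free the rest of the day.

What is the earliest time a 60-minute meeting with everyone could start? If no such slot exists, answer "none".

Keanu free: 08:00-10:00, 11:00-20:00 (invert busy blocks within the working day).
Sam free: 14:00-18:00, 21:00-22:00 (invert busy blocks within the working day).
Keanu ∩ Sam: 14:00-18:00.
The first common window of at least 60 minutes is 14:00-18:00, so the earliest start is 14:00.

14:00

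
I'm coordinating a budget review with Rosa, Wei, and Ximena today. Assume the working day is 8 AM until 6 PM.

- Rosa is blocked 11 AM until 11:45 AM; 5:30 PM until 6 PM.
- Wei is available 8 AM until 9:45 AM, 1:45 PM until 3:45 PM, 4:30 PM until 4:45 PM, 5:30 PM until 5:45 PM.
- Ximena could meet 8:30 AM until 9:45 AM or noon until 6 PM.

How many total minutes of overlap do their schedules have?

210

Rosa free: 08:00-11:00, 11:45-17:30 (invert busy blocks within the working day).
Wei free: 08:00-09:45, 13:45-15:45, 16:30-16:45, 17:30-17:45.
Ximena free: 08:30-09:45, 12:00-18:00.
Rosa ∩ Wei: 08:00-09:45, 13:45-15:45, 16:30-16:45.
Rosa ∩ Wei ∩ Ximena: 08:30-09:45, 13:45-15:45, 16:30-16:45.
So the common availability across everyone is 08:30-09:45, 13:45-15:45, 16:30-16:45.
Summing the common windows: 75 + 120 + 15 = 210 minutes.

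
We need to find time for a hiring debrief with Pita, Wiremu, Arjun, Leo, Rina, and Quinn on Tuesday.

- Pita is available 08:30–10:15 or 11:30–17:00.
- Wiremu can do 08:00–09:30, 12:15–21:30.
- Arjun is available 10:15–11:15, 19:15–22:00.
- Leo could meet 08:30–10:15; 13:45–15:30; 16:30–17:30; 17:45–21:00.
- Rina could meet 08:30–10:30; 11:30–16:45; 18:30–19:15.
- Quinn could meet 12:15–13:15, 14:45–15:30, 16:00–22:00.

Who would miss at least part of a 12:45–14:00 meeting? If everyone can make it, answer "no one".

Pita: free for 12:45-14:00. Wiremu: free for 12:45-14:00. Arjun: not fully free for 12:45-14:00. Leo: not fully free for 12:45-14:00. Rina: free for 12:45-14:00. Quinn: not fully free for 12:45-14:00.

Arjun, Leo, Quinn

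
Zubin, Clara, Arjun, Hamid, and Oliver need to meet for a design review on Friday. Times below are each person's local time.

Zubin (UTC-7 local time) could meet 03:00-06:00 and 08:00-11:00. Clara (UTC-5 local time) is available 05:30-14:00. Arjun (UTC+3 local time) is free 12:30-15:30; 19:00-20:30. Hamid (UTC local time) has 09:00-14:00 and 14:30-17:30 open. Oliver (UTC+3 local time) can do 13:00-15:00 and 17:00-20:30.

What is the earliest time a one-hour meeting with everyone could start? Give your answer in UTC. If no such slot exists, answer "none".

Zubin in UTC: 10:00-13:00, 15:00-18:00 (add 7h to convert from UTC-7).
Clara in UTC: 10:30-19:00 (add 5h to convert from UTC-5).
Arjun in UTC: 09:30-12:30, 16:00-17:30 (subtract 3h to convert from UTC+3).
Hamid in UTC: 09:00-14:00, 14:30-17:30.
Oliver in UTC: 10:00-12:00, 14:00-17:30 (subtract 3h to convert from UTC+3).
Zubin ∩ Clara: 10:30-13:00, 15:00-18:00.
Zubin ∩ Clara ∩ Arjun: 10:30-12:30, 16:00-17:30.
Zubin ∩ Clara ∩ Arjun ∩ Hamid: 10:30-12:30, 16:00-17:30.
Zubin ∩ Clara ∩ Arjun ∩ Hamid ∩ Oliver: 10:30-12:00, 16:00-17:30.
Those are the intersection windows.
The first common window of at least 60 minutes is 10:30-12:00, so the earliest start is 10:30.

10:30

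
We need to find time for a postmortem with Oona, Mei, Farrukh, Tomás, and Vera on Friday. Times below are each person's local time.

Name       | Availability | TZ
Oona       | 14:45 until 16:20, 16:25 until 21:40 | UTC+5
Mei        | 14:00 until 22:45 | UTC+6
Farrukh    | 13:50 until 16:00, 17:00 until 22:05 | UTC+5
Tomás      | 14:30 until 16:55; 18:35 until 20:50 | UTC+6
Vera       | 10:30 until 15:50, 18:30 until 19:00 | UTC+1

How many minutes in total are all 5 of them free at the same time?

Oona in UTC: 09:45-11:20, 11:25-16:40 (subtract 5h to convert from UTC+5).
Mei in UTC: 08:00-16:45 (subtract 6h to convert from UTC+6).
Farrukh in UTC: 08:50-11:00, 12:00-17:05 (subtract 5h to convert from UTC+5).
Tomás in UTC: 08:30-10:55, 12:35-14:50 (subtract 6h to convert from UTC+6).
Vera in UTC: 09:30-14:50, 17:30-18:00 (subtract 1h to convert from UTC+1).
Oona ∩ Mei: 09:45-11:20, 11:25-16:40.
Oona ∩ Mei ∩ Farrukh: 09:45-11:00, 12:00-16:40.
Oona ∩ Mei ∩ Farrukh ∩ Tomás: 09:45-10:55, 12:35-14:50.
Oona ∩ Mei ∩ Farrukh ∩ Tomás ∩ Vera: 09:45-10:55, 12:35-14:50.
Summing the common windows: 70 + 135 = 205 minutes.

205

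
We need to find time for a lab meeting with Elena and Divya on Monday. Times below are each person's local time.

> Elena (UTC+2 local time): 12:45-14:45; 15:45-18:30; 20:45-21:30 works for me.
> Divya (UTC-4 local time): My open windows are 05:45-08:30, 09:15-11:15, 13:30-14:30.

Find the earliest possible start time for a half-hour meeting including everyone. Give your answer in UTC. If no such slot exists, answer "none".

10:45

Elena in UTC: 10:45-12:45, 13:45-16:30, 18:45-19:30 (subtract 2h to convert from UTC+2).
Divya in UTC: 09:45-12:30, 13:15-15:15, 17:30-18:30 (add 4h to convert from UTC-4).
Elena ∩ Divya: 10:45-12:30, 13:45-15:15.
Those are the intersection windows.
The first common window of at least 30 minutes is 10:45-12:30, so the earliest start is 10:45.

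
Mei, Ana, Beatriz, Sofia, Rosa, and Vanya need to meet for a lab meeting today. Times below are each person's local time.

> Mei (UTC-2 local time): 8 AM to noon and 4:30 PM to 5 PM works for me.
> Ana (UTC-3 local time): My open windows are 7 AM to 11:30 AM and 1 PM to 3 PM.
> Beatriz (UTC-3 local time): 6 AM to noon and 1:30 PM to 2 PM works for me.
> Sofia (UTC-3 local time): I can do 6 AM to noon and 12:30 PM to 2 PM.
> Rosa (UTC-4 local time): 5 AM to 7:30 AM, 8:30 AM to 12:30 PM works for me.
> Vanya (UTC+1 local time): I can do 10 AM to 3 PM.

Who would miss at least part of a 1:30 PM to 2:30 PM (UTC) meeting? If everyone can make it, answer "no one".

Mei in UTC: 10:00-14:00, 18:30-19:00 (add 2h to convert from UTC-2).
Ana in UTC: 10:00-14:30, 16:00-18:00 (add 3h to convert from UTC-3).
Beatriz in UTC: 09:00-15:00, 16:30-17:00 (add 3h to convert from UTC-3).
Sofia in UTC: 09:00-15:00, 15:30-17:00 (add 3h to convert from UTC-3).
Rosa in UTC: 09:00-11:30, 12:30-16:30 (add 4h to convert from UTC-4).
Vanya in UTC: 09:00-14:00 (subtract 1h to convert from UTC+1).
Mei: not fully free for 13:30-14:30. Ana: free for 13:30-14:30. Beatriz: free for 13:30-14:30. Sofia: free for 13:30-14:30. Rosa: free for 13:30-14:30. Vanya: not fully free for 13:30-14:30.

Mei, Vanya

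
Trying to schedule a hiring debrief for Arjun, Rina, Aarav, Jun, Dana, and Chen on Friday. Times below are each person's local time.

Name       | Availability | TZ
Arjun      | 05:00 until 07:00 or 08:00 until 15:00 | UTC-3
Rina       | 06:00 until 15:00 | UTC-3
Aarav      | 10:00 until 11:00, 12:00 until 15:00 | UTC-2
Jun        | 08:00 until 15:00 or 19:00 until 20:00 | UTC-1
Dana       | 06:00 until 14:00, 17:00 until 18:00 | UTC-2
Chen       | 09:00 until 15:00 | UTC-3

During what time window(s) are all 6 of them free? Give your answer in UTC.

Arjun in UTC: 08:00-10:00, 11:00-18:00 (add 3h to convert from UTC-3).
Rina in UTC: 09:00-18:00 (add 3h to convert from UTC-3).
Aarav in UTC: 12:00-13:00, 14:00-17:00 (add 2h to convert from UTC-2).
Jun in UTC: 09:00-16:00, 20:00-21:00 (add 1h to convert from UTC-1).
Dana in UTC: 08:00-16:00, 19:00-20:00 (add 2h to convert from UTC-2).
Chen in UTC: 12:00-18:00 (add 3h to convert from UTC-3).
Arjun ∩ Rina: 09:00-10:00, 11:00-18:00.
Arjun ∩ Rina ∩ Aarav: 12:00-13:00, 14:00-17:00.
Arjun ∩ Rina ∩ Aarav ∩ Jun: 12:00-13:00, 14:00-16:00.
Arjun ∩ Rina ∩ Aarav ∩ Jun ∩ Dana: 12:00-13:00, 14:00-16:00.
Arjun ∩ Rina ∩ Aarav ∩ Jun ∩ Dana ∩ Chen: 12:00-13:00, 14:00-16:00.
So the common availability across everyone is 12:00-13:00, 14:00-16:00.

12:00-13:00, 14:00-16:00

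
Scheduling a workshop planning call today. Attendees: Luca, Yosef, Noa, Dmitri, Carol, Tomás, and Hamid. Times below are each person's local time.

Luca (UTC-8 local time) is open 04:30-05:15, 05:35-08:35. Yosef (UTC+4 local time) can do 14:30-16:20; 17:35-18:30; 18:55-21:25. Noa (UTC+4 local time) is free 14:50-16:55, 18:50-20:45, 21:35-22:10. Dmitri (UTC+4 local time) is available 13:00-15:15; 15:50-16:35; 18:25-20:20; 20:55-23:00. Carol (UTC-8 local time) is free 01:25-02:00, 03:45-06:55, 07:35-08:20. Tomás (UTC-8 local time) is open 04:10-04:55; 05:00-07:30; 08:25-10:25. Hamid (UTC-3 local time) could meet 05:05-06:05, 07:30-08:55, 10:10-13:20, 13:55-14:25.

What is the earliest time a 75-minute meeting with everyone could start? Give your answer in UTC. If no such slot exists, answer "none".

none

Luca in UTC: 12:30-13:15, 13:35-16:35 (add 8h to convert from UTC-8).
Yosef in UTC: 10:30-12:20, 13:35-14:30, 14:55-17:25 (subtract 4h to convert from UTC+4).
Noa in UTC: 10:50-12:55, 14:50-16:45, 17:35-18:10 (subtract 4h to convert from UTC+4).
Dmitri in UTC: 09:00-11:15, 11:50-12:35, 14:25-16:20, 16:55-19:00 (subtract 4h to convert from UTC+4).
Carol in UTC: 09:25-10:00, 11:45-14:55, 15:35-16:20 (add 8h to convert from UTC-8).
Tomás in UTC: 12:10-12:55, 13:00-15:30, 16:25-18:25 (add 8h to convert from UTC-8).
Hamid in UTC: 08:05-09:05, 10:30-11:55, 13:10-16:20, 16:55-17:25 (add 3h to convert from UTC-3).
Luca ∩ Yosef: 13:35-14:30, 14:55-16:35.
Luca ∩ Yosef ∩ Noa: 14:55-16:35.
Luca ∩ Yosef ∩ Noa ∩ Dmitri: 14:55-16:20.
Luca ∩ Yosef ∩ Noa ∩ Dmitri ∩ Carol: 15:35-16:20.
Luca ∩ Yosef ∩ Noa ∩ Dmitri ∩ Carol ∩ Tomás: ∅.
Luca ∩ Yosef ∩ Noa ∩ Dmitri ∩ Carol ∩ Tomás ∩ Hamid: ∅.
There is no time when everyone is free.
No common window is at least 75 minutes long.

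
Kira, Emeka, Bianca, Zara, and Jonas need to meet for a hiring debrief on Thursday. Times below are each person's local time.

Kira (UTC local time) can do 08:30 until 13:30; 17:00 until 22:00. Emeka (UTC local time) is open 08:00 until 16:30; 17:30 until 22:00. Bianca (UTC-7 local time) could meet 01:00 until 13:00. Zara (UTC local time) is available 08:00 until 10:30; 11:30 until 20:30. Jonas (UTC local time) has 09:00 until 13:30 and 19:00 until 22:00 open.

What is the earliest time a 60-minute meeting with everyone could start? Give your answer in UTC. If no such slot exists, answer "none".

Kira in UTC: 08:30-13:30, 17:00-22:00.
Emeka in UTC: 08:00-16:30, 17:30-22:00.
Bianca in UTC: 08:00-20:00 (add 7h to convert from UTC-7).
Zara in UTC: 08:00-10:30, 11:30-20:30.
Jonas in UTC: 09:00-13:30, 19:00-22:00.
Kira ∩ Emeka: 08:30-13:30, 17:30-22:00.
Kira ∩ Emeka ∩ Bianca: 08:30-13:30, 17:30-20:00.
Kira ∩ Emeka ∩ Bianca ∩ Zara: 08:30-10:30, 11:30-13:30, 17:30-20:00.
Kira ∩ Emeka ∩ Bianca ∩ Zara ∩ Jonas: 09:00-10:30, 11:30-13:30, 19:00-20:00.
The first common window of at least 60 minutes is 09:00-10:30, so the earliest start is 09:00.

09:00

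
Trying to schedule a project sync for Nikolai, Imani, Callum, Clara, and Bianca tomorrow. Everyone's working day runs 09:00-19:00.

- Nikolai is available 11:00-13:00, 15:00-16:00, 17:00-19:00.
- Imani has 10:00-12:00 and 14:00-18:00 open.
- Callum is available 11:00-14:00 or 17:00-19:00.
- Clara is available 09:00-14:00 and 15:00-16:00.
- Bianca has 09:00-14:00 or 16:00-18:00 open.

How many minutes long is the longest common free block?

60

Nikolai ∩ Imani: 11:00-12:00, 15:00-16:00, 17:00-18:00.
Nikolai ∩ Imani ∩ Callum: 11:00-12:00, 17:00-18:00.
Nikolai ∩ Imani ∩ Callum ∩ Clara: 11:00-12:00.
Nikolai ∩ Imani ∩ Callum ∩ Clara ∩ Bianca: 11:00-12:00.
Those are the intersection windows.
The longest is 11:00-12:00 at 60 minutes.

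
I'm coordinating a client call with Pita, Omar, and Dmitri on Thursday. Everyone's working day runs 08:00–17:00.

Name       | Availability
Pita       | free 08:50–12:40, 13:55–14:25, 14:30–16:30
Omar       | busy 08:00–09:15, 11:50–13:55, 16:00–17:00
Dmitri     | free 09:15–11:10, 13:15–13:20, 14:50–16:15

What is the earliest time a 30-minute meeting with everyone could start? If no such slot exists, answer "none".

09:15

Pita free: 08:50-12:40, 13:55-14:25, 14:30-16:30.
Omar free: 09:15-11:50, 13:55-16:00 (invert busy blocks within the working day).
Dmitri free: 09:15-11:10, 13:15-13:20, 14:50-16:15.
Pita ∩ Omar: 09:15-11:50, 13:55-14:25, 14:30-16:00.
Pita ∩ Omar ∩ Dmitri: 09:15-11:10, 14:50-16:00.
So the common availability across everyone is 09:15-11:10, 14:50-16:00.
The first common window of at least 30 minutes is 09:15-11:10, so the earliest start is 09:15.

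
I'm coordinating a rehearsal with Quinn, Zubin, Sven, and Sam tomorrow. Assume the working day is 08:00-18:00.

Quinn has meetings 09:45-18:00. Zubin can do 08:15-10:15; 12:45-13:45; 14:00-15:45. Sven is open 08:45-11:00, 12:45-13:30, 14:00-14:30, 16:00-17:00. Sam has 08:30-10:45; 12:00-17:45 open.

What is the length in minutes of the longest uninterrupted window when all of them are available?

Quinn free: 08:00-09:45 (invert busy blocks within the working day).
Zubin free: 08:15-10:15, 12:45-13:45, 14:00-15:45.
Sven free: 08:45-11:00, 12:45-13:30, 14:00-14:30, 16:00-17:00.
Sam free: 08:30-10:45, 12:00-17:45.
Quinn ∩ Zubin: 08:15-09:45.
Quinn ∩ Zubin ∩ Sven: 08:45-09:45.
Quinn ∩ Zubin ∩ Sven ∩ Sam: 08:45-09:45.
So the common availability across everyone is 08:45-09:45.
The longest is 08:45-09:45 at 60 minutes.

60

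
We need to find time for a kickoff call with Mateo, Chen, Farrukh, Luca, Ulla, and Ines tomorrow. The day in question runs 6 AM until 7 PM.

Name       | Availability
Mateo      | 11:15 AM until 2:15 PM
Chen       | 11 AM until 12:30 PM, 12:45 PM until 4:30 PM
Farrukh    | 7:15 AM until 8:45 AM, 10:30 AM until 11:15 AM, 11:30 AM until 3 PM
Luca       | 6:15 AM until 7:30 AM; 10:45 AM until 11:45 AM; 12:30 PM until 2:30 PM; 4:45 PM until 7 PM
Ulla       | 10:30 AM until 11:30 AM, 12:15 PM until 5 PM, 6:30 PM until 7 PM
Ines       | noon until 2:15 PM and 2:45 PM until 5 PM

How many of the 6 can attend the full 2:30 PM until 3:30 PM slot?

Chen and Ulla can make the full 14:30-15:30 slot — that's 2.

2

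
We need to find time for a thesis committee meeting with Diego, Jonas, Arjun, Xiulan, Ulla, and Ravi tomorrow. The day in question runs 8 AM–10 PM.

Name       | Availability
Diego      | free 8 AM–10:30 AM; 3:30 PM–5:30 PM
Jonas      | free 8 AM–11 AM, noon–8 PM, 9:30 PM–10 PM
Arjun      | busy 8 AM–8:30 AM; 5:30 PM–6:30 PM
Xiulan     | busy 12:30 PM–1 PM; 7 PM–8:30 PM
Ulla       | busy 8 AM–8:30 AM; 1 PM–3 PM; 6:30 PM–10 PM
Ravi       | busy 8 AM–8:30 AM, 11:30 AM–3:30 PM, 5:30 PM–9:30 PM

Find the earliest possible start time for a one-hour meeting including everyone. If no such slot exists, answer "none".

08:30

Diego free: 08:00-10:30, 15:30-17:30.
Jonas free: 08:00-11:00, 12:00-20:00, 21:30-22:00.
Arjun free: 08:30-17:30, 18:30-22:00 (invert busy blocks within the working day).
Xiulan free: 08:00-12:30, 13:00-19:00, 20:30-22:00 (invert busy blocks within the working day).
Ulla free: 08:30-13:00, 15:00-18:30 (invert busy blocks within the working day).
Ravi free: 08:30-11:30, 15:30-17:30, 21:30-22:00 (invert busy blocks within the working day).
Diego ∩ Jonas: 08:00-10:30, 15:30-17:30.
Diego ∩ Jonas ∩ Arjun: 08:30-10:30, 15:30-17:30.
Diego ∩ Jonas ∩ Arjun ∩ Xiulan: 08:30-10:30, 15:30-17:30.
Diego ∩ Jonas ∩ Arjun ∩ Xiulan ∩ Ulla: 08:30-10:30, 15:30-17:30.
Diego ∩ Jonas ∩ Arjun ∩ Xiulan ∩ Ulla ∩ Ravi: 08:30-10:30, 15:30-17:30.
The first common window of at least 60 minutes is 08:30-10:30, so the earliest start is 08:30.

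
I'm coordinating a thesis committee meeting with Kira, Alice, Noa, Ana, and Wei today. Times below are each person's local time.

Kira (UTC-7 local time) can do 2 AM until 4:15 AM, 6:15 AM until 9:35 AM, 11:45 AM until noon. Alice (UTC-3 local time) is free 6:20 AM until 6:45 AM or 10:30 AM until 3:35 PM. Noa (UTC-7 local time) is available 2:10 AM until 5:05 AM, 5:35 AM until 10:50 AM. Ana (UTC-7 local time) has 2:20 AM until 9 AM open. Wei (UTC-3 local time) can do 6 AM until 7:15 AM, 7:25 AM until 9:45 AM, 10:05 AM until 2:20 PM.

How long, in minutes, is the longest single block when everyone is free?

150

Kira in UTC: 09:00-11:15, 13:15-16:35, 18:45-19:00 (add 7h to convert from UTC-7).
Alice in UTC: 09:20-09:45, 13:30-18:35 (add 3h to convert from UTC-3).
Noa in UTC: 09:10-12:05, 12:35-17:50 (add 7h to convert from UTC-7).
Ana in UTC: 09:20-16:00 (add 7h to convert from UTC-7).
Wei in UTC: 09:00-10:15, 10:25-12:45, 13:05-17:20 (add 3h to convert from UTC-3).
Kira ∩ Alice: 09:20-09:45, 13:30-16:35.
Kira ∩ Alice ∩ Noa: 09:20-09:45, 13:30-16:35.
Kira ∩ Alice ∩ Noa ∩ Ana: 09:20-09:45, 13:30-16:00.
Kira ∩ Alice ∩ Noa ∩ Ana ∩ Wei: 09:20-09:45, 13:30-16:00.
Those are the intersection windows.
The longest is 13:30-16:00 at 150 minutes.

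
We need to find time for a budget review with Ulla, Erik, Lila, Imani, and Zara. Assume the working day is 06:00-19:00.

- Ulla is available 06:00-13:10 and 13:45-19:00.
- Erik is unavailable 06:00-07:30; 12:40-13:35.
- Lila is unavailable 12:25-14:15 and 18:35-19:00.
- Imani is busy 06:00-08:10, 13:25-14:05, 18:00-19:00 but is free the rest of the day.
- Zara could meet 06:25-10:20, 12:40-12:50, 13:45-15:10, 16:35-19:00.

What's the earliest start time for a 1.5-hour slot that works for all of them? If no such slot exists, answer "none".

Ulla free: 06:00-13:10, 13:45-19:00.
Erik free: 07:30-12:40, 13:35-19:00 (invert busy blocks within the working day).
Lila free: 06:00-12:25, 14:15-18:35 (invert busy blocks within the working day).
Imani free: 08:10-13:25, 14:05-18:00 (invert busy blocks within the working day).
Zara free: 06:25-10:20, 12:40-12:50, 13:45-15:10, 16:35-19:00.
Ulla ∩ Erik: 07:30-12:40, 13:45-19:00.
Ulla ∩ Erik ∩ Lila: 07:30-12:25, 14:15-18:35.
Ulla ∩ Erik ∩ Lila ∩ Imani: 08:10-12:25, 14:15-18:00.
Ulla ∩ Erik ∩ Lila ∩ Imani ∩ Zara: 08:10-10:20, 14:15-15:10, 16:35-18:00.
The first common window of at least 90 minutes is 08:10-10:20, so the earliest start is 08:10.

08:10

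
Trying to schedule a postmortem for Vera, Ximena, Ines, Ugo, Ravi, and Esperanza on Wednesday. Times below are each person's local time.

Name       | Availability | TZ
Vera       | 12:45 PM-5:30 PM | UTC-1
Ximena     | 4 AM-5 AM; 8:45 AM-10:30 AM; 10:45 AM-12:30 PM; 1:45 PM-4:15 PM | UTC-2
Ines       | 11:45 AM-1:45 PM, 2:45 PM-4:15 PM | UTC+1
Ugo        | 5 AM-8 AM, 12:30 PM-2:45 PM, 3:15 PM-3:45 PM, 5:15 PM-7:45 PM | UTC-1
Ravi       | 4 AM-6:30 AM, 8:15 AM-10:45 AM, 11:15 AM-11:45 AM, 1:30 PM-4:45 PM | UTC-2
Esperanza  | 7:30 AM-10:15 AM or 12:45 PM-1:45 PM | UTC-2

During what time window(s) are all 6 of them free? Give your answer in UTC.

none

Vera in UTC: 13:45-18:30 (add 1h to convert from UTC-1).
Ximena in UTC: 06:00-07:00, 10:45-12:30, 12:45-14:30, 15:45-18:15 (add 2h to convert from UTC-2).
Ines in UTC: 10:45-12:45, 13:45-15:15 (subtract 1h to convert from UTC+1).
Ugo in UTC: 06:00-09:00, 13:30-15:45, 16:15-16:45, 18:15-20:45 (add 1h to convert from UTC-1).
Ravi in UTC: 06:00-08:30, 10:15-12:45, 13:15-13:45, 15:30-18:45 (add 2h to convert from UTC-2).
Esperanza in UTC: 09:30-12:15, 14:45-15:45 (add 2h to convert from UTC-2).
Vera ∩ Ximena: 13:45-14:30, 15:45-18:15.
Vera ∩ Ximena ∩ Ines: 13:45-14:30.
Vera ∩ Ximena ∩ Ines ∩ Ugo: 13:45-14:30.
Vera ∩ Ximena ∩ Ines ∩ Ugo ∩ Ravi: ∅.
Vera ∩ Ximena ∩ Ines ∩ Ugo ∩ Ravi ∩ Esperanza: ∅.
There is no time when everyone is free.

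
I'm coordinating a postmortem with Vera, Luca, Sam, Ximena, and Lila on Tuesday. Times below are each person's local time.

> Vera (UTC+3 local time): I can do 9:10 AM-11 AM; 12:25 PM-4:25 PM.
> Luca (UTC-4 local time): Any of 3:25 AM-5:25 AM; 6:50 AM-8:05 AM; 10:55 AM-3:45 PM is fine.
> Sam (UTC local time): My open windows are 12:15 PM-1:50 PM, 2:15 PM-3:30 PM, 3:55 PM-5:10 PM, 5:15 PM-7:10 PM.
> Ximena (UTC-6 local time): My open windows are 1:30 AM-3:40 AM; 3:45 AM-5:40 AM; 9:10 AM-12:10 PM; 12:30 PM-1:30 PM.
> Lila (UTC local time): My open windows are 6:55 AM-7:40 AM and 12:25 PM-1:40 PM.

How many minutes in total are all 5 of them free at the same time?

0

Vera in UTC: 06:10-08:00, 09:25-13:25 (subtract 3h to convert from UTC+3).
Luca in UTC: 07:25-09:25, 10:50-12:05, 14:55-19:45 (add 4h to convert from UTC-4).
Sam in UTC: 12:15-13:50, 14:15-15:30, 15:55-17:10, 17:15-19:10.
Ximena in UTC: 07:30-09:40, 09:45-11:40, 15:10-18:10, 18:30-19:30 (add 6h to convert from UTC-6).
Lila in UTC: 06:55-07:40, 12:25-13:40.
Vera ∩ Luca: 07:25-08:00, 10:50-12:05.
Vera ∩ Luca ∩ Sam: ∅.
Vera ∩ Luca ∩ Sam ∩ Ximena: ∅.
Vera ∩ Luca ∩ Sam ∩ Ximena ∩ Lila: ∅.
There is no time when everyone is free.
There is no common window, so the total is 0 minutes.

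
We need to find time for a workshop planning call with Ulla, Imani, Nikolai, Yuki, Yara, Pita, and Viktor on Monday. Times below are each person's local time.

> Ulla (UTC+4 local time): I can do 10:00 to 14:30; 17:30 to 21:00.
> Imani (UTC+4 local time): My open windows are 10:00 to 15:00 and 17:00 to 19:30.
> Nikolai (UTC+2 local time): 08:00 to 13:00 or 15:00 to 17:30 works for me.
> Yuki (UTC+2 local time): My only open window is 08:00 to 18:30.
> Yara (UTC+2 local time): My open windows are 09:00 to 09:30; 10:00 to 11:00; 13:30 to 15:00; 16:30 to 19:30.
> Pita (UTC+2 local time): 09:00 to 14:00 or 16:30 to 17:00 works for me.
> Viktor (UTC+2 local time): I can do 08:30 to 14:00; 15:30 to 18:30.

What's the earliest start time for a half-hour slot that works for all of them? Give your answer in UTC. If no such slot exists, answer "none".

07:00

Ulla in UTC: 06:00-10:30, 13:30-17:00 (subtract 4h to convert from UTC+4).
Imani in UTC: 06:00-11:00, 13:00-15:30 (subtract 4h to convert from UTC+4).
Nikolai in UTC: 06:00-11:00, 13:00-15:30 (subtract 2h to convert from UTC+2).
Yuki in UTC: 06:00-16:30 (subtract 2h to convert from UTC+2).
Yara in UTC: 07:00-07:30, 08:00-09:00, 11:30-13:00, 14:30-17:30 (subtract 2h to convert from UTC+2).
Pita in UTC: 07:00-12:00, 14:30-15:00 (subtract 2h to convert from UTC+2).
Viktor in UTC: 06:30-12:00, 13:30-16:30 (subtract 2h to convert from UTC+2).
Ulla ∩ Imani: 06:00-10:30, 13:30-15:30.
Ulla ∩ Imani ∩ Nikolai: 06:00-10:30, 13:30-15:30.
Ulla ∩ Imani ∩ Nikolai ∩ Yuki: 06:00-10:30, 13:30-15:30.
Ulla ∩ Imani ∩ Nikolai ∩ Yuki ∩ Yara: 07:00-07:30, 08:00-09:00, 14:30-15:30.
Ulla ∩ Imani ∩ Nikolai ∩ Yuki ∩ Yara ∩ Pita: 07:00-07:30, 08:00-09:00, 14:30-15:00.
Ulla ∩ Imani ∩ Nikolai ∩ Yuki ∩ Yara ∩ Pita ∩ Viktor: 07:00-07:30, 08:00-09:00, 14:30-15:00.
The first common window of at least 30 minutes is 07:00-07:30, so the earliest start is 07:00.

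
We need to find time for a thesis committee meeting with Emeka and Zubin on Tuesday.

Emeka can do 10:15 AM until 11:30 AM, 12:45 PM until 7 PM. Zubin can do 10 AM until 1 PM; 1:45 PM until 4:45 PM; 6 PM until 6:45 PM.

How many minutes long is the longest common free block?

Emeka ∩ Zubin: 10:15-11:30, 12:45-13:00, 13:45-16:45, 18:00-18:45.
Those are the intersection windows.
The longest is 13:45-16:45 at 180 minutes.

180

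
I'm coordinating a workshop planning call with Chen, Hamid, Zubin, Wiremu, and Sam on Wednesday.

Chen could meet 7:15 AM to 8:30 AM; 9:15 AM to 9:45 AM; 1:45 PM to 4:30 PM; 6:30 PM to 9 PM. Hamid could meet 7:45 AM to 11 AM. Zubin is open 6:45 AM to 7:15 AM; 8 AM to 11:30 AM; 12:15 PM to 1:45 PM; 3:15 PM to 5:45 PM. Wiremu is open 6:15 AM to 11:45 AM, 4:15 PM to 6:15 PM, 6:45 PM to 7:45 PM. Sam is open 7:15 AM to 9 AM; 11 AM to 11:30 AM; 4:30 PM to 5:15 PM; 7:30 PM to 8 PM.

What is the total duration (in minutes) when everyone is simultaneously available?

Chen ∩ Hamid: 07:45-08:30, 09:15-09:45.
Chen ∩ Hamid ∩ Zubin: 08:00-08:30, 09:15-09:45.
Chen ∩ Hamid ∩ Zubin ∩ Wiremu: 08:00-08:30, 09:15-09:45.
Chen ∩ Hamid ∩ Zubin ∩ Wiremu ∩ Sam: 08:00-08:30.
That's a single block of 30 minutes.

30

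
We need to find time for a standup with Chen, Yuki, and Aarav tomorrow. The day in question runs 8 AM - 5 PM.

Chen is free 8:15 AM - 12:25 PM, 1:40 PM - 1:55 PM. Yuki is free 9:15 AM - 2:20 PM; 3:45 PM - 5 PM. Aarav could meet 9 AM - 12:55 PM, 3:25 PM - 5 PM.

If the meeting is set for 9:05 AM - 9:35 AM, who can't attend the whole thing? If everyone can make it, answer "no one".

Yuki

Chen: free for 09:05-09:35. Yuki: not fully free for 09:05-09:35. Aarav: free for 09:05-09:35.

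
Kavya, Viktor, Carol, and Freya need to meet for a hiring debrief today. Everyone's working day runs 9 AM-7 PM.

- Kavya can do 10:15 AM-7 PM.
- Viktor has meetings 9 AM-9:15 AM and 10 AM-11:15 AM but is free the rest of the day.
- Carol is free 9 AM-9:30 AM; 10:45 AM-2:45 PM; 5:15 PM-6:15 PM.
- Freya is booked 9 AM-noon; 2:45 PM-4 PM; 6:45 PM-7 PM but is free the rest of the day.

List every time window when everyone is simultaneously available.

Kavya free: 10:15-19:00.
Viktor free: 09:15-10:00, 11:15-19:00 (invert busy blocks within the working day).
Carol free: 09:00-09:30, 10:45-14:45, 17:15-18:15.
Freya free: 12:00-14:45, 16:00-18:45 (invert busy blocks within the working day).
Kavya ∩ Viktor: 11:15-19:00.
Kavya ∩ Viktor ∩ Carol: 11:15-14:45, 17:15-18:15.
Kavya ∩ Viktor ∩ Carol ∩ Freya: 12:00-14:45, 17:15-18:15.

12:00-14:45, 17:15-18:15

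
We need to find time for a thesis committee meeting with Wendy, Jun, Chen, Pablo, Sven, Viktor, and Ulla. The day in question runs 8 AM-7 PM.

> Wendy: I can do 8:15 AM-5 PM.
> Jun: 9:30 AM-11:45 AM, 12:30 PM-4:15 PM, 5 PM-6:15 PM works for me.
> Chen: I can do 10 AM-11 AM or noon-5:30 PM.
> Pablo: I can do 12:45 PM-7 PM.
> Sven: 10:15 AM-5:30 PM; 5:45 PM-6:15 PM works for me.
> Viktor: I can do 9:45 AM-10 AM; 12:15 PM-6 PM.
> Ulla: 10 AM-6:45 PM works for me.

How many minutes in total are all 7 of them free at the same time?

Wendy ∩ Jun: 09:30-11:45, 12:30-16:15.
Wendy ∩ Jun ∩ Chen: 10:00-11:00, 12:30-16:15.
Wendy ∩ Jun ∩ Chen ∩ Pablo: 12:45-16:15.
Wendy ∩ Jun ∩ Chen ∩ Pablo ∩ Sven: 12:45-16:15.
Wendy ∩ Jun ∩ Chen ∩ Pablo ∩ Sven ∩ Viktor: 12:45-16:15.
Wendy ∩ Jun ∩ Chen ∩ Pablo ∩ Sven ∩ Viktor ∩ Ulla: 12:45-16:15.
That's a single block of 210 minutes.

210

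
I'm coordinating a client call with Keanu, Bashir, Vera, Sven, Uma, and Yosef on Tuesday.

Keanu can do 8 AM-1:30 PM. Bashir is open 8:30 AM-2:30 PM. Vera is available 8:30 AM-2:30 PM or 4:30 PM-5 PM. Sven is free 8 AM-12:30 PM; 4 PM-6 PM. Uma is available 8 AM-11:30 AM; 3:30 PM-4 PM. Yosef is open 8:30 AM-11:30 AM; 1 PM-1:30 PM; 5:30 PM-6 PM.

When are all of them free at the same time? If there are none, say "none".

08:30-11:30

Keanu ∩ Bashir: 08:30-13:30.
Keanu ∩ Bashir ∩ Vera: 08:30-13:30.
Keanu ∩ Bashir ∩ Vera ∩ Sven: 08:30-12:30.
Keanu ∩ Bashir ∩ Vera ∩ Sven ∩ Uma: 08:30-11:30.
Keanu ∩ Bashir ∩ Vera ∩ Sven ∩ Uma ∩ Yosef: 08:30-11:30.
Those are the intersection windows.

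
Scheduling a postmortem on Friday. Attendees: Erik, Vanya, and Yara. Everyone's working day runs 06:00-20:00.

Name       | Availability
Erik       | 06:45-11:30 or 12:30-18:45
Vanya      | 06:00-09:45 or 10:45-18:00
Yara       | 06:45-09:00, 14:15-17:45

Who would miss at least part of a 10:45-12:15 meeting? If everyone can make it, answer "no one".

Erik: not fully free for 10:45-12:15. Vanya: free for 10:45-12:15. Yara: not fully free for 10:45-12:15.

Erik, Yara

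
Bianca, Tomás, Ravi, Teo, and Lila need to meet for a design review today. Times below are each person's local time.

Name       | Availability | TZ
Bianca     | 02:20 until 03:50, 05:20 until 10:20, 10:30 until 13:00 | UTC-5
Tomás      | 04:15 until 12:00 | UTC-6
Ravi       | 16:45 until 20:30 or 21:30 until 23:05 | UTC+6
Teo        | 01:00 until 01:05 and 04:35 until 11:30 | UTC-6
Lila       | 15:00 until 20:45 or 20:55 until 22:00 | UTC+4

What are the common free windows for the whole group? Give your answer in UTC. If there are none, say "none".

11:00-14:30, 15:30-16:45, 16:55-17:05

Bianca in UTC: 07:20-08:50, 10:20-15:20, 15:30-18:00 (add 5h to convert from UTC-5).
Tomás in UTC: 10:15-18:00 (add 6h to convert from UTC-6).
Ravi in UTC: 10:45-14:30, 15:30-17:05 (subtract 6h to convert from UTC+6).
Teo in UTC: 07:00-07:05, 10:35-17:30 (add 6h to convert from UTC-6).
Lila in UTC: 11:00-16:45, 16:55-18:00 (subtract 4h to convert from UTC+4).
Bianca ∩ Tomás: 10:20-15:20, 15:30-18:00.
Bianca ∩ Tomás ∩ Ravi: 10:45-14:30, 15:30-17:05.
Bianca ∩ Tomás ∩ Ravi ∩ Teo: 10:45-14:30, 15:30-17:05.
Bianca ∩ Tomás ∩ Ravi ∩ Teo ∩ Lila: 11:00-14:30, 15:30-16:45, 16:55-17:05.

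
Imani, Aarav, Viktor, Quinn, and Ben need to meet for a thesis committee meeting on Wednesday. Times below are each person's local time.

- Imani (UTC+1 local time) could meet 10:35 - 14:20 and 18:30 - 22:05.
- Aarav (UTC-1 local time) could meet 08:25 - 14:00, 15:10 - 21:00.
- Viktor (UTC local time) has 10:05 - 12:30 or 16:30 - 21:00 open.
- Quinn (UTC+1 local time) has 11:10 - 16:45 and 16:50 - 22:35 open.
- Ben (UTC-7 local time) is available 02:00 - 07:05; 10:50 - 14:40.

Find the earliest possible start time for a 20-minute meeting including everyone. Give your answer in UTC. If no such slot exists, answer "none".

Imani in UTC: 09:35-13:20, 17:30-21:05 (subtract 1h to convert from UTC+1).
Aarav in UTC: 09:25-15:00, 16:10-22:00 (add 1h to convert from UTC-1).
Viktor in UTC: 10:05-12:30, 16:30-21:00.
Quinn in UTC: 10:10-15:45, 15:50-21:35 (subtract 1h to convert from UTC+1).
Ben in UTC: 09:00-14:05, 17:50-21:40 (add 7h to convert from UTC-7).
Imani ∩ Aarav: 09:35-13:20, 17:30-21:05.
Imani ∩ Aarav ∩ Viktor: 10:05-12:30, 17:30-21:00.
Imani ∩ Aarav ∩ Viktor ∩ Quinn: 10:10-12:30, 17:30-21:00.
Imani ∩ Aarav ∩ Viktor ∩ Quinn ∩ Ben: 10:10-12:30, 17:50-21:00.
The first common window of at least 20 minutes is 10:10-12:30, so the earliest start is 10:10.

10:10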